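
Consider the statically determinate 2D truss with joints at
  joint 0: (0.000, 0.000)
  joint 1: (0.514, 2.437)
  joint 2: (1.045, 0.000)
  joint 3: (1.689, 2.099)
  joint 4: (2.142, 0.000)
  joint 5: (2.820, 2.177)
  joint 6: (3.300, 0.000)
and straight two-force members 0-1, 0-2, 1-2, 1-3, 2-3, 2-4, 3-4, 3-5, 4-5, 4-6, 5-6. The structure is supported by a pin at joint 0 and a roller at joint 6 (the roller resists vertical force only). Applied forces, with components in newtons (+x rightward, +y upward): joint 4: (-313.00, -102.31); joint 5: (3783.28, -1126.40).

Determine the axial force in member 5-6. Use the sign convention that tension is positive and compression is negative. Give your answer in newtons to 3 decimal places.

N=7 nodes, M=11 members, R=3 reactions → 2N=14, M+R=14
member 0 (0-1): L=2.4906, (cx,cy)=(0.2064,0.9785)
member 1 (0-2): L=1.0450, (cx,cy)=(1.0000,0.0000)
member 2 (1-2): L=2.4942, (cx,cy)=(0.2129,-0.9771)
member 3 (1-3): L=1.2226, (cx,cy)=(0.9610,-0.2764)
member 4 (2-3): L=2.1956, (cx,cy)=(0.2933,0.9560)
member 5 (2-4): L=1.0970, (cx,cy)=(1.0000,0.0000)
member 6 (3-4): L=2.1473, (cx,cy)=(0.2110,-0.9775)
member 7 (3-5): L=1.1337, (cx,cy)=(0.9976,0.0688)
member 8 (4-5): L=2.2801, (cx,cy)=(0.2974,0.9548)
member 9 (4-6): L=1.1580, (cx,cy)=(1.0000,0.0000)
member 10 (5-6): L=2.2293, (cx,cy)=(0.2153,-0.9765)
solve A·x = −loads:
  F[0-1] = +2346.5918 N (tension)
  F[0-2] = +2986.0028 N (tension)
  F[1-2] = -2659.1995 N (compression)
  F[1-3] = +1093.0053 N (tension)
  F[2-3] = +2717.7785 N (tension)
  F[2-4] = +1622.6984 N (tension)
  F[3-4] = -2186.0504 N (compression)
  F[3-5] = +2314.2348 N (tension)
  F[4-5] = +2345.2420 N (tension)
  F[4-6] = +777.1694 N (tension)
  F[5-6] = -3609.4479 N (compression)
  Rx@0 = -3470.2800 N
  Ry@0 = -2296.0768 N
  Ry@6 = +3524.7868 N

-3609.448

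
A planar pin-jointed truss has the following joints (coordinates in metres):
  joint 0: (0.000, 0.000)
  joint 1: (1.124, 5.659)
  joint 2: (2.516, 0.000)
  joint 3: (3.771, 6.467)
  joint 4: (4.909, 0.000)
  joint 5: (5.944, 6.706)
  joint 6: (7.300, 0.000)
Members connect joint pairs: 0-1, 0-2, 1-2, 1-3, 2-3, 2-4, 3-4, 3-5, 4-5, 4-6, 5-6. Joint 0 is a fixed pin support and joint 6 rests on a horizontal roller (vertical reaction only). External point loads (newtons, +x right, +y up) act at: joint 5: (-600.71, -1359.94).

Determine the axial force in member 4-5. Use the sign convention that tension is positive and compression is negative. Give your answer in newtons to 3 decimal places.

-747.302

N=7 nodes, M=11 members, R=3 reactions → 2N=14, M+R=14
member 0 (0-1): L=5.7695, (cx,cy)=(0.1948,0.9808)
member 1 (0-2): L=2.5160, (cx,cy)=(1.0000,0.0000)
member 2 (1-2): L=5.8277, (cx,cy)=(0.2389,-0.9711)
member 3 (1-3): L=2.7676, (cx,cy)=(0.9564,0.2920)
member 4 (2-3): L=6.5876, (cx,cy)=(0.1905,0.9817)
member 5 (2-4): L=2.3930, (cx,cy)=(1.0000,0.0000)
member 6 (3-4): L=6.5664, (cx,cy)=(0.1733,-0.9849)
member 7 (3-5): L=2.1861, (cx,cy)=(0.9940,0.1093)
member 8 (4-5): L=6.7854, (cx,cy)=(0.1525,0.9883)
member 9 (4-6): L=2.3910, (cx,cy)=(1.0000,0.0000)
member 10 (5-6): L=6.8417, (cx,cy)=(0.1982,-0.9802)
solve A·x = −loads:
  F[0-1] = -820.1582 N (compression)
  F[0-2] = -440.9300 N (compression)
  F[1-2] = +723.8460 N (tension)
  F[1-3] = -347.8317 N (compression)
  F[2-3] = -716.0068 N (compression)
  F[2-4] = -131.6273 N (compression)
  F[3-4] = +749.9047 N (tension)
  F[3-5] = -602.6592 N (compression)
  F[4-5] = -747.3016 N (compression)
  F[4-6] = +112.3252 N (tension)
  F[5-6] = -566.7389 N (compression)
  Rx@0 = +600.7100 N
  Ry@0 = +804.4438 N
  Ry@6 = +555.4962 N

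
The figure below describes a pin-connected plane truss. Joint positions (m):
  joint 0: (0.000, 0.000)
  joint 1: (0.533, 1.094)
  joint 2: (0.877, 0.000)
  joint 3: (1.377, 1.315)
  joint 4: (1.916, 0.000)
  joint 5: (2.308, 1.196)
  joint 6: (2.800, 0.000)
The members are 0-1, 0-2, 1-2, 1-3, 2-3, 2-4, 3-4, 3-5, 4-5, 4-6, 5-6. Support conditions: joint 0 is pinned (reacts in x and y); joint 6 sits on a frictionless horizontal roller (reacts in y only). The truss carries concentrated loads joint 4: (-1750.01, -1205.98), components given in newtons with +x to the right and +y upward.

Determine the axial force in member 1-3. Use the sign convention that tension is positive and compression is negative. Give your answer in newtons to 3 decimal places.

-291.511

N=7 nodes, M=11 members, R=3 reactions → 2N=14, M+R=14
member 0 (0-1): L=1.2169, (cx,cy)=(0.4380,0.8990)
member 1 (0-2): L=0.8770, (cx,cy)=(1.0000,0.0000)
member 2 (1-2): L=1.1468, (cx,cy)=(0.3000,-0.9540)
member 3 (1-3): L=0.8725, (cx,cy)=(0.9674,0.2533)
member 4 (2-3): L=1.4068, (cx,cy)=(0.3554,0.9347)
member 5 (2-4): L=1.0390, (cx,cy)=(1.0000,0.0000)
member 6 (3-4): L=1.4212, (cx,cy)=(0.3793,-0.9253)
member 7 (3-5): L=0.9386, (cx,cy)=(0.9919,-0.1268)
member 8 (4-5): L=1.2586, (cx,cy)=(0.3115,0.9503)
member 9 (4-6): L=0.8840, (cx,cy)=(1.0000,0.0000)
member 10 (5-6): L=1.2932, (cx,cy)=(0.3804,-0.9248)
solve A·x = −loads:
  F[0-1] = -423.5294 N (compression)
  F[0-2] = -1564.5099 N (compression)
  F[1-2] = +321.7178 N (tension)
  F[1-3] = -291.5109 N (compression)
  F[2-3] = -328.3394 N (compression)
  F[2-4] = -1351.3134 N (compression)
  F[3-4] = +492.3592 N (tension)
  F[3-5] = -590.1931 N (compression)
  F[4-5] = +789.6840 N (tension)
  F[4-6] = +339.4779 N (tension)
  F[5-6] = -892.3328 N (compression)
  Rx@0 = +1750.0100 N
  Ry@0 = +380.7451 N
  Ry@6 = +825.2349 N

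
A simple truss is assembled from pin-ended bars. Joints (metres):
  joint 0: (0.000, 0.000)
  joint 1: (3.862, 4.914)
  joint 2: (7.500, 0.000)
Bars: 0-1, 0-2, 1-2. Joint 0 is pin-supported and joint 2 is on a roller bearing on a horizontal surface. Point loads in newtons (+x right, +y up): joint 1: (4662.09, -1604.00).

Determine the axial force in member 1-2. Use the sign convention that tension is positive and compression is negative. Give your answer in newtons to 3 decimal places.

-4828.280

N=3 nodes, M=3 members, R=3 reactions → 2N=6, M+R=6
member 0 (0-1): L=6.2500, (cx,cy)=(0.6179,0.7862)
member 1 (0-2): L=7.5000, (cx,cy)=(1.0000,0.0000)
member 2 (1-2): L=6.1141, (cx,cy)=(0.5950,-0.8037)
solve A·x = −loads:
  F[0-1] = +2895.4933 N (tension)
  F[0-2] = +2872.9054 N (tension)
  F[1-2] = -4828.2800 N (compression)
  Rx@0 = -4662.0900 N
  Ry@0 = -2276.5544 N
  Ry@2 = +3880.5544 N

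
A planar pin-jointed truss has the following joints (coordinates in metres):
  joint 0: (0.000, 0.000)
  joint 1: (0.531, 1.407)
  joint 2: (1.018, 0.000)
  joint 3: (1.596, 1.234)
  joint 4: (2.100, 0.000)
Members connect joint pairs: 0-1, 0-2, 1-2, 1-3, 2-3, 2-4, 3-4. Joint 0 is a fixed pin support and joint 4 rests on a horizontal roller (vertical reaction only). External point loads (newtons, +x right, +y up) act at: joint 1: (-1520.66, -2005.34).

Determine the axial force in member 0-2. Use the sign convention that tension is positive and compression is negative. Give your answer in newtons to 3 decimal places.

N=5 nodes, M=7 members, R=3 reactions → 2N=10, M+R=10
member 0 (0-1): L=1.5039, (cx,cy)=(0.3531,0.9356)
member 1 (0-2): L=1.0180, (cx,cy)=(1.0000,0.0000)
member 2 (1-2): L=1.4889, (cx,cy)=(0.3271,-0.9450)
member 3 (1-3): L=1.0790, (cx,cy)=(0.9871,-0.1603)
member 4 (2-3): L=1.3627, (cx,cy)=(0.4242,0.9056)
member 5 (2-4): L=1.0820, (cx,cy)=(1.0000,0.0000)
member 6 (3-4): L=1.3330, (cx,cy)=(0.3781,-0.9258)
solve A·x = −loads:
  F[0-1] = -2690.4088 N (compression)
  F[0-2] = -570.7030 N (compression)
  F[1-2] = +469.8845 N (tension)
  F[1-3] = +422.4757 N (tension)
  F[2-3] = -490.3343 N (compression)
  F[2-4] = -209.0243 N (compression)
  F[3-4] = +552.8178 N (tension)
  Rx@0 = +1520.6600 N
  Ry@0 = +2517.1177 N
  Ry@4 = -511.7777 N

-570.703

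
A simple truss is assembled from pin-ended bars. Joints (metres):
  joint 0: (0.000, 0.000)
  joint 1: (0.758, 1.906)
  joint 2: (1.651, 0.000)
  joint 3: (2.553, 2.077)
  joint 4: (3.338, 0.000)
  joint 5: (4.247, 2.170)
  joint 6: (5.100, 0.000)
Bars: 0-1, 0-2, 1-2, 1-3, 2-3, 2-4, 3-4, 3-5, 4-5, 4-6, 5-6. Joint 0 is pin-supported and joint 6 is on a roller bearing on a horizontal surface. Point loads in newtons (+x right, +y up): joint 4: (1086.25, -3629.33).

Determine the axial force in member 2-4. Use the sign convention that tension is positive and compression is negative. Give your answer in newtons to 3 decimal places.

N=7 nodes, M=11 members, R=3 reactions → 2N=14, M+R=14
member 0 (0-1): L=2.0512, (cx,cy)=(0.3695,0.9292)
member 1 (0-2): L=1.6510, (cx,cy)=(1.0000,0.0000)
member 2 (1-2): L=2.1048, (cx,cy)=(0.4243,-0.9055)
member 3 (1-3): L=1.8031, (cx,cy)=(0.9955,0.0948)
member 4 (2-3): L=2.2644, (cx,cy)=(0.3983,0.9172)
member 5 (2-4): L=1.6870, (cx,cy)=(1.0000,0.0000)
member 6 (3-4): L=2.2204, (cx,cy)=(0.3535,-0.9354)
member 7 (3-5): L=1.6966, (cx,cy)=(0.9985,0.0548)
member 8 (4-5): L=2.3527, (cx,cy)=(0.3864,0.9223)
member 9 (4-6): L=1.7620, (cx,cy)=(1.0000,0.0000)
member 10 (5-6): L=2.3316, (cx,cy)=(0.3658,-0.9307)
solve A·x = −loads:
  F[0-1] = -1349.4170 N (compression)
  F[0-2] = +1584.9146 N (tension)
  F[1-2] = +1275.3159 N (tension)
  F[1-3] = -1044.4418 N (compression)
  F[2-3] = -1259.0488 N (compression)
  F[2-4] = +2627.5121 N (tension)
  F[3-4] = +1224.6003 N (tension)
  F[3-5] = -1977.1810 N (compression)
  F[4-5] = +2692.9327 N (tension)
  F[4-6] = +933.7528 N (tension)
  F[5-6] = -2552.3659 N (compression)
  Rx@0 = -1086.2500 N
  Ry@0 = +1253.8979 N
  Ry@6 = +2375.4321 N

2627.512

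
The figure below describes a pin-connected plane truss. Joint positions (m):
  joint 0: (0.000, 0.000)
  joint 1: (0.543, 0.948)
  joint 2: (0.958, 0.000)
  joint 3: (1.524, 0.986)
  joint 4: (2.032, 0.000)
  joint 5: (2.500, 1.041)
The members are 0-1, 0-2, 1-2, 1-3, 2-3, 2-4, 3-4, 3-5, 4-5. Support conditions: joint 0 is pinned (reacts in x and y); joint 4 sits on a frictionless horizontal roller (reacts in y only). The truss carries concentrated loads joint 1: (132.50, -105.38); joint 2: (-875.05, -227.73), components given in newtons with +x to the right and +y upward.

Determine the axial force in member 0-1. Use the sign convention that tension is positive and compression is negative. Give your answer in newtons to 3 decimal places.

-156.464

N=6 nodes, M=9 members, R=3 reactions → 2N=12, M+R=12
member 0 (0-1): L=1.0925, (cx,cy)=(0.4970,0.8677)
member 1 (0-2): L=0.9580, (cx,cy)=(1.0000,0.0000)
member 2 (1-2): L=1.0349, (cx,cy)=(0.4010,-0.9161)
member 3 (1-3): L=0.9817, (cx,cy)=(0.9993,0.0387)
member 4 (2-3): L=1.1369, (cx,cy)=(0.4978,0.8673)
member 5 (2-4): L=1.0740, (cx,cy)=(1.0000,0.0000)
member 6 (3-4): L=1.1092, (cx,cy)=(0.4580,-0.8890)
member 7 (3-5): L=0.9775, (cx,cy)=(0.9984,0.0563)
member 8 (4-5): L=1.1414, (cx,cy)=(0.4100,0.9121)
solve A·x = −loads:
  F[0-1] = -156.4637 N (compression)
  F[0-2] = -664.7835 N (compression)
  F[1-2] = +23.8774 N (tension)
  F[1-3] = -220.0067 N (compression)
  F[2-3] = +237.3625 N (tension)
  F[2-4] = +101.6726 N (tension)
  F[3-4] = -221.9927 N (compression)
  F[3-5] = +0.0000 N (tension)
  F[4-5] = -0.0000 N (compression)
  Rx@0 = +742.5500 N
  Ry@0 = +135.7691 N
  Ry@4 = +197.3409 N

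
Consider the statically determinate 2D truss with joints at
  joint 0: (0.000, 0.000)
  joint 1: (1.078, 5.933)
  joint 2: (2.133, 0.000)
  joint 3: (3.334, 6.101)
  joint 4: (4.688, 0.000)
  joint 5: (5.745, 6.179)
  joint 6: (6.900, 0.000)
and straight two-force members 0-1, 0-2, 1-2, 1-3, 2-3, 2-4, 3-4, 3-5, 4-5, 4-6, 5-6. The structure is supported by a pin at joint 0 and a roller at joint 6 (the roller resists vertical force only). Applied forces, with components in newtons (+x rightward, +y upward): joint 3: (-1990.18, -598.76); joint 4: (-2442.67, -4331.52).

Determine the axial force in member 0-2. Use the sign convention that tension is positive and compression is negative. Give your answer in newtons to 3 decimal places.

N=7 nodes, M=11 members, R=3 reactions → 2N=14, M+R=14
member 0 (0-1): L=6.0301, (cx,cy)=(0.1788,0.9839)
member 1 (0-2): L=2.1330, (cx,cy)=(1.0000,0.0000)
member 2 (1-2): L=6.0261, (cx,cy)=(0.1751,-0.9846)
member 3 (1-3): L=2.2622, (cx,cy)=(0.9972,0.0743)
member 4 (2-3): L=6.2181, (cx,cy)=(0.1931,0.9812)
member 5 (2-4): L=2.5550, (cx,cy)=(1.0000,0.0000)
member 6 (3-4): L=6.2494, (cx,cy)=(0.2167,-0.9762)
member 7 (3-5): L=2.4123, (cx,cy)=(0.9995,0.0323)
member 8 (4-5): L=6.2688, (cx,cy)=(0.1686,0.9857)
member 9 (4-6): L=2.2120, (cx,cy)=(1.0000,0.0000)
member 10 (5-6): L=6.2860, (cx,cy)=(0.1837,-0.9830)
solve A·x = −loads:
  F[0-1] = -3514.3791 N (compression)
  F[0-2] = -3804.5890 N (compression)
  F[1-2] = +3419.2117 N (tension)
  F[1-3] = -1230.2685 N (compression)
  F[2-3] = -3431.0097 N (compression)
  F[2-4] = -2543.2920 N (compression)
  F[3-4] = +2911.0019 N (tension)
  F[3-5] = -530.3512 N (compression)
  F[4-5] = +1511.3009 N (tension)
  F[4-6] = +275.2473 N (tension)
  F[5-6] = -1498.0178 N (compression)
  Rx@0 = +4432.8500 N
  Ry@0 = +3457.7665 N
  Ry@6 = +1472.5135 N

-3804.589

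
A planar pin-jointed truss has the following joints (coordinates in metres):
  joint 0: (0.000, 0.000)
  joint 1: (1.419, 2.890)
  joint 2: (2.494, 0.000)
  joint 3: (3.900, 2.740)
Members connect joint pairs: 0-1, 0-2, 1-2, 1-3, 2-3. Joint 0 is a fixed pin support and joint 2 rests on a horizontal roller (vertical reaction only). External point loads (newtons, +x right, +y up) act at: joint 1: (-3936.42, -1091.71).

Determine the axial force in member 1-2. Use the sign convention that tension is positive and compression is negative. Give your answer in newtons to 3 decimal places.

4204.072

N=4 nodes, M=5 members, R=3 reactions → 2N=8, M+R=8
member 0 (0-1): L=3.2196, (cx,cy)=(0.4407,0.8976)
member 1 (0-2): L=2.4940, (cx,cy)=(1.0000,0.0000)
member 2 (1-2): L=3.0835, (cx,cy)=(0.3486,-0.9373)
member 3 (1-3): L=2.4855, (cx,cy)=(0.9982,-0.0603)
member 4 (2-3): L=3.0797, (cx,cy)=(0.4565,0.8897)
solve A·x = −loads:
  F[0-1] = -5605.8629 N (compression)
  F[0-2] = -1465.6839 N (compression)
  F[1-2] = +4204.0721 N (tension)
  F[1-3] = -0.0000 N (tension)
  F[2-3] = +0.0000 N (tension)
  Rx@0 = +3936.4200 N
  Ry@0 = +5032.0137 N
  Ry@2 = -3940.3037 N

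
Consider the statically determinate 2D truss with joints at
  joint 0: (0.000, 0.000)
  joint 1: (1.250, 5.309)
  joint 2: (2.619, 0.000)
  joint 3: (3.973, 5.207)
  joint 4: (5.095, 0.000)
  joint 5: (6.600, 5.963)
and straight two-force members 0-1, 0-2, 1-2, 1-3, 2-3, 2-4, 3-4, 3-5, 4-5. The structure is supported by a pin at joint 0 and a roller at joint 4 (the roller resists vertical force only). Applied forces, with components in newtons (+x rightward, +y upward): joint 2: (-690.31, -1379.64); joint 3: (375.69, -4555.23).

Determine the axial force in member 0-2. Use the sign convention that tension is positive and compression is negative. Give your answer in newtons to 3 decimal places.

N=6 nodes, M=9 members, R=3 reactions → 2N=12, M+R=12
member 0 (0-1): L=5.4542, (cx,cy)=(0.2292,0.9734)
member 1 (0-2): L=2.6190, (cx,cy)=(1.0000,0.0000)
member 2 (1-2): L=5.4827, (cx,cy)=(0.2497,-0.9683)
member 3 (1-3): L=2.7249, (cx,cy)=(0.9993,-0.0374)
member 4 (2-3): L=5.3802, (cx,cy)=(0.2517,0.9678)
member 5 (2-4): L=2.4760, (cx,cy)=(1.0000,0.0000)
member 6 (3-4): L=5.3265, (cx,cy)=(0.2106,-0.9776)
member 7 (3-5): L=2.7336, (cx,cy)=(0.9610,0.2766)
member 8 (4-5): L=6.1500, (cx,cy)=(0.2447,0.9696)
solve A·x = −loads:
  F[0-1] = -1324.9090 N (compression)
  F[0-2] = -10.9742 N (compression)
  F[1-2] = +1356.6820 N (tension)
  F[1-3] = -642.8544 N (compression)
  F[2-3] = +68.1245 N (tension)
  F[2-4] = +1000.9493 N (tension)
  F[3-4] = -4751.8438 N (compression)
  F[3-5] = -0.0000 N (compression)
  F[4-5] = -0.0000 N (compression)
  Rx@0 = +314.6200 N
  Ry@0 = +1289.6445 N
  Ry@4 = +4645.2255 N

-10.974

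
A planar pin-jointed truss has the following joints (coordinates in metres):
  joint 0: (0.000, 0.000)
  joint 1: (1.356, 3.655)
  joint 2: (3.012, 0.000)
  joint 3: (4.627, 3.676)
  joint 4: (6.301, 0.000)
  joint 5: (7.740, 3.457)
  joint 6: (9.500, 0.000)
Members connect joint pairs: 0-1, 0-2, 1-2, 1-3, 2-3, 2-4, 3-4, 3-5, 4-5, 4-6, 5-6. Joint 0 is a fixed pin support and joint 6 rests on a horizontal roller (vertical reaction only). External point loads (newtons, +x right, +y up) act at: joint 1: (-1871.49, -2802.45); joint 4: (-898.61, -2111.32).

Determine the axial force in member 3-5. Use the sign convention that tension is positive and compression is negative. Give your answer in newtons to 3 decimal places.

N=7 nodes, M=11 members, R=3 reactions → 2N=14, M+R=14
member 0 (0-1): L=3.8984, (cx,cy)=(0.3478,0.9376)
member 1 (0-2): L=3.0120, (cx,cy)=(1.0000,0.0000)
member 2 (1-2): L=4.0127, (cx,cy)=(0.4127,-0.9109)
member 3 (1-3): L=3.2711, (cx,cy)=(1.0000,0.0064)
member 4 (2-3): L=4.0151, (cx,cy)=(0.4022,0.9155)
member 5 (2-4): L=3.2890, (cx,cy)=(1.0000,0.0000)
member 6 (3-4): L=4.0392, (cx,cy)=(0.4144,-0.9101)
member 7 (3-5): L=3.1207, (cx,cy)=(0.9975,-0.0702)
member 8 (4-5): L=3.7445, (cx,cy)=(0.3843,0.9232)
member 9 (4-6): L=3.1990, (cx,cy)=(1.0000,0.0000)
member 10 (5-6): L=3.8792, (cx,cy)=(0.4537,-0.8912)
solve A·x = −loads:
  F[0-1] = -4088.7417 N (compression)
  F[0-2] = -1347.9036 N (compression)
  F[1-2] = +1131.7358 N (tension)
  F[1-3] = -17.7683 N (compression)
  F[2-3] = -1125.9636 N (compression)
  F[2-4] = -427.9464 N (compression)
  F[3-4] = +1207.9258 N (tension)
  F[3-5] = -973.6733 N (compression)
  F[4-5] = +1096.1883 N (tension)
  F[4-6] = +550.0153 N (tension)
  F[5-6] = -1212.2940 N (compression)
  Rx@0 = +2770.1000 N
  Ry@0 = +3833.4275 N
  Ry@6 = +1080.3425 N

-973.673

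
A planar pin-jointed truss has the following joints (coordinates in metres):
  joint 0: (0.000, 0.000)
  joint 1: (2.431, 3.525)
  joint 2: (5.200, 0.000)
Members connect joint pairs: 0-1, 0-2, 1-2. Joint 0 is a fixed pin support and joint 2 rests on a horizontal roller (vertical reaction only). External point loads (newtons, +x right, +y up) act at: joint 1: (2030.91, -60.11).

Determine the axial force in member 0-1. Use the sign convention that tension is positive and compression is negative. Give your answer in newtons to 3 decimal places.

N=3 nodes, M=3 members, R=3 reactions → 2N=6, M+R=6
member 0 (0-1): L=4.2820, (cx,cy)=(0.5677,0.8232)
member 1 (0-2): L=5.2000, (cx,cy)=(1.0000,0.0000)
member 2 (1-2): L=4.4825, (cx,cy)=(0.6177,-0.7864)
solve A·x = −loads:
  F[0-1] = +1633.4877 N (tension)
  F[0-2] = +1103.5341 N (tension)
  F[1-2] = -1786.4261 N (compression)
  Rx@0 = -2030.9100 N
  Ry@0 = -1344.7141 N
  Ry@2 = +1404.8241 N

1633.488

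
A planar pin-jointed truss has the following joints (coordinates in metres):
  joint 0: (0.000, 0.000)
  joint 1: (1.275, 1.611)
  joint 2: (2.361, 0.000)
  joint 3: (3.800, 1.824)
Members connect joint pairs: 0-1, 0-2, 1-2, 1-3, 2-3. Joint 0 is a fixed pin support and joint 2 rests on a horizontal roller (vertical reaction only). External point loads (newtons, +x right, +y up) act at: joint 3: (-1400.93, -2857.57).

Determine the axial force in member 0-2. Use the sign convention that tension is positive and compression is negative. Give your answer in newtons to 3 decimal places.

N=4 nodes, M=5 members, R=3 reactions → 2N=8, M+R=8
member 0 (0-1): L=2.0545, (cx,cy)=(0.6206,0.7841)
member 1 (0-2): L=2.3610, (cx,cy)=(1.0000,0.0000)
member 2 (1-2): L=1.9429, (cx,cy)=(0.5590,-0.8292)
member 3 (1-3): L=2.5340, (cx,cy)=(0.9965,0.0841)
member 4 (2-3): L=2.3233, (cx,cy)=(0.6194,0.7851)
solve A·x = −loads:
  F[0-1] = +840.8749 N (tension)
  F[0-2] = -1922.7692 N (compression)
  F[1-2] = -702.1678 N (compression)
  F[1-3] = +917.5765 N (tension)
  F[2-3] = -3738.0324 N (compression)
  Rx@0 = +1400.9300 N
  Ry@0 = -659.3591 N
  Ry@2 = +3516.9291 N

-1922.769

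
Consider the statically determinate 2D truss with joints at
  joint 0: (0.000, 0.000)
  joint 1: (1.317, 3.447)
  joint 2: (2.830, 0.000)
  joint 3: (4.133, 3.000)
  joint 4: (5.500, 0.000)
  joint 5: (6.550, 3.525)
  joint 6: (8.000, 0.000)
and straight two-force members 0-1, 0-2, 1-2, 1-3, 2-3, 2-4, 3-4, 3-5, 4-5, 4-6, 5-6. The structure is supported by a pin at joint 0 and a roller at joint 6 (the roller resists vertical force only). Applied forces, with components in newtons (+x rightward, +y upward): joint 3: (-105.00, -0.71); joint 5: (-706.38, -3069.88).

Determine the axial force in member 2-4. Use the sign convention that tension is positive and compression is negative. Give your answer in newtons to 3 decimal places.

N=7 nodes, M=11 members, R=3 reactions → 2N=14, M+R=14
member 0 (0-1): L=3.6900, (cx,cy)=(0.3569,0.9341)
member 1 (0-2): L=2.8300, (cx,cy)=(1.0000,0.0000)
member 2 (1-2): L=3.7644, (cx,cy)=(0.4019,-0.9157)
member 3 (1-3): L=2.8513, (cx,cy)=(0.9876,-0.1568)
member 4 (2-3): L=3.2708, (cx,cy)=(0.3984,0.9172)
member 5 (2-4): L=2.6700, (cx,cy)=(1.0000,0.0000)
member 6 (3-4): L=3.2968, (cx,cy)=(0.4146,-0.9100)
member 7 (3-5): L=2.4734, (cx,cy)=(0.9772,0.2123)
member 8 (4-5): L=3.6781, (cx,cy)=(0.2855,0.9584)
member 9 (4-6): L=2.5000, (cx,cy)=(1.0000,0.0000)
member 10 (5-6): L=3.8116, (cx,cy)=(0.3804,-0.9248)
solve A·x = −loads:
  F[0-1] = -971.3566 N (compression)
  F[0-2] = -464.6951 N (compression)
  F[1-2] = +1129.7582 N (tension)
  F[1-3] = -810.7823 N (compression)
  F[2-3] = -1127.8544 N (compression)
  F[2-4] = +438.6908 N (tension)
  F[3-4] = +657.9185 N (tension)
  F[3-5] = -1450.9384 N (compression)
  F[4-5] = -624.6899 N (compression)
  F[4-6] = +889.8300 N (tension)
  F[5-6] = -2339.0732 N (compression)
  Rx@0 = +811.3800 N
  Ry@0 = +907.3826 N
  Ry@6 = +2163.2074 N

438.691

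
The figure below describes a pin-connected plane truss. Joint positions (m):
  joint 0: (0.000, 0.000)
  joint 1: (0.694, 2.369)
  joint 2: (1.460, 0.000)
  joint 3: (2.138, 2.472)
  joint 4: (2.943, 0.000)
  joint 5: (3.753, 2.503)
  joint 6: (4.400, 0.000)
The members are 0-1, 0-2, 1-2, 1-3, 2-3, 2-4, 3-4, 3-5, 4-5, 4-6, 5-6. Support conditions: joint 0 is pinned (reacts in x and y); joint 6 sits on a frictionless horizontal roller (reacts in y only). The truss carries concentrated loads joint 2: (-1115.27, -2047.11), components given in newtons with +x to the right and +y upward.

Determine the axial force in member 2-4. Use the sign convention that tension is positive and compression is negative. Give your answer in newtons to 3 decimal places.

N=7 nodes, M=11 members, R=3 reactions → 2N=14, M+R=14
member 0 (0-1): L=2.4686, (cx,cy)=(0.2811,0.9597)
member 1 (0-2): L=1.4600, (cx,cy)=(1.0000,0.0000)
member 2 (1-2): L=2.4898, (cx,cy)=(0.3077,-0.9515)
member 3 (1-3): L=1.4477, (cx,cy)=(0.9975,0.0711)
member 4 (2-3): L=2.5633, (cx,cy)=(0.2645,0.9644)
member 5 (2-4): L=1.4830, (cx,cy)=(1.0000,0.0000)
member 6 (3-4): L=2.5998, (cx,cy)=(0.3096,-0.9509)
member 7 (3-5): L=1.6153, (cx,cy)=(0.9998,0.0192)
member 8 (4-5): L=2.6308, (cx,cy)=(0.3079,0.9514)
member 9 (4-6): L=1.4570, (cx,cy)=(1.0000,0.0000)
member 10 (5-6): L=2.5853, (cx,cy)=(0.2503,-0.9682)
solve A·x = −loads:
  F[0-1] = -1425.3278 N (compression)
  F[0-2] = -714.5599 N (compression)
  F[1-2] = +1375.7981 N (tension)
  F[1-3] = -826.0815 N (compression)
  F[2-3] = +765.2994 N (tension)
  F[2-4] = +621.5635 N (tension)
  F[3-4] = -722.4098 N (compression)
  F[3-5] = -397.9479 N (compression)
  F[4-5] = +721.9781 N (tension)
  F[4-6] = +175.5839 N (tension)
  F[5-6] = -701.5947 N (compression)
  Rx@0 = +1115.2700 N
  Ry@0 = +1367.8417 N
  Ry@6 = +679.2683 N

621.563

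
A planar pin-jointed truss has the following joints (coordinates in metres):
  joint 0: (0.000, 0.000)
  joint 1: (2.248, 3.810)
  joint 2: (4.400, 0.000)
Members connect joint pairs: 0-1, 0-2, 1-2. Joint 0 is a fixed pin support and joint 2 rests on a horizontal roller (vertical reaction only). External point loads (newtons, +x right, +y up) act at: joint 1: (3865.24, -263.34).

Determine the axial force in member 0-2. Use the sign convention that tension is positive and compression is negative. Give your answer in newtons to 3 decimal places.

1966.447

N=3 nodes, M=3 members, R=3 reactions → 2N=6, M+R=6
member 0 (0-1): L=4.4238, (cx,cy)=(0.5082,0.8613)
member 1 (0-2): L=4.4000, (cx,cy)=(1.0000,0.0000)
member 2 (1-2): L=4.3758, (cx,cy)=(0.4918,-0.8707)
solve A·x = −loads:
  F[0-1] = +3736.5623 N (tension)
  F[0-2] = +1966.4475 N (tension)
  F[1-2] = -3998.4601 N (compression)
  Rx@0 = -3865.2400 N
  Ry@0 = -3218.1493 N
  Ry@2 = +3481.4893 N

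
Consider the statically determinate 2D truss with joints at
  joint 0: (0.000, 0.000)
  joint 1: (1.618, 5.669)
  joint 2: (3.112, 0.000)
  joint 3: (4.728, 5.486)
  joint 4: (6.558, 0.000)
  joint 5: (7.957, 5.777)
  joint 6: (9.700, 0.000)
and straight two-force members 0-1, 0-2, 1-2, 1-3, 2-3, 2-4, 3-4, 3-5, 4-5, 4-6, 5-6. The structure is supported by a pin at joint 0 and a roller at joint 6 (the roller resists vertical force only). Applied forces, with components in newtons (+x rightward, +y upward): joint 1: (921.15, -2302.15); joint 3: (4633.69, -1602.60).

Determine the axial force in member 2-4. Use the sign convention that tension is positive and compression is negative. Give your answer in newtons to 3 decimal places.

N=7 nodes, M=11 members, R=3 reactions → 2N=14, M+R=14
member 0 (0-1): L=5.8954, (cx,cy)=(0.2745,0.9616)
member 1 (0-2): L=3.1120, (cx,cy)=(1.0000,0.0000)
member 2 (1-2): L=5.8626, (cx,cy)=(0.2548,-0.9670)
member 3 (1-3): L=3.1154, (cx,cy)=(0.9983,-0.0587)
member 4 (2-3): L=5.7191, (cx,cy)=(0.2826,0.9592)
member 5 (2-4): L=3.4460, (cx,cy)=(1.0000,0.0000)
member 6 (3-4): L=5.7832, (cx,cy)=(0.3164,-0.9486)
member 7 (3-5): L=3.2421, (cx,cy)=(0.9960,0.0898)
member 8 (4-5): L=5.9440, (cx,cy)=(0.2354,0.9719)
member 9 (4-6): L=3.1420, (cx,cy)=(1.0000,0.0000)
member 10 (5-6): L=6.0342, (cx,cy)=(0.2889,-0.9574)
solve A·x = −loads:
  F[0-1] = +436.1627 N (tension)
  F[0-2] = +5435.1342 N (tension)
  F[1-2] = -2809.2830 N (compression)
  F[1-3] = -85.6814 N (compression)
  F[2-3] = +2831.9371 N (tension)
  F[2-4] = +3919.0203 N (tension)
  F[3-4] = -4786.8168 N (compression)
  F[3-5] = -2414.0465 N (compression)
  F[4-5] = +4672.0938 N (tension)
  F[4-6] = +1304.6596 N (tension)
  F[5-6] = -4516.6950 N (compression)
  Rx@0 = -5554.8400 N
  Ry@0 = -419.4143 N
  Ry@6 = +4324.1643 N

3919.020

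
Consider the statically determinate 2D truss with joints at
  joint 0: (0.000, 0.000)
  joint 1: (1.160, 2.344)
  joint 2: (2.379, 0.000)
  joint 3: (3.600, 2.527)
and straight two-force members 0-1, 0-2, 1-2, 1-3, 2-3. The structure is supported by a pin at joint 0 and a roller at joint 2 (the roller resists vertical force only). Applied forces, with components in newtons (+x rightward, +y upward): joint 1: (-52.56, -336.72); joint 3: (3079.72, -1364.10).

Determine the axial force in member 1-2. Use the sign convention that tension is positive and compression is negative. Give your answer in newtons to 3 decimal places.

-4275.106

N=4 nodes, M=5 members, R=3 reactions → 2N=8, M+R=8
member 0 (0-1): L=2.6153, (cx,cy)=(0.4435,0.8963)
member 1 (0-2): L=2.3790, (cx,cy)=(1.0000,0.0000)
member 2 (1-2): L=2.6420, (cx,cy)=(0.4614,-0.8872)
member 3 (1-3): L=2.4469, (cx,cy)=(0.9972,0.0748)
member 4 (2-3): L=2.8065, (cx,cy)=(0.4351,0.9004)
solve A·x = −loads:
  F[0-1] = +4180.8439 N (tension)
  F[0-2] = +1172.7920 N (tension)
  F[1-2] = -4275.1059 N (compression)
  F[1-3] = +3890.3082 N (tension)
  F[2-3] = -1838.1291 N (compression)
  Rx@0 = -3027.1600 N
  Ry@0 = -3747.1022 N
  Ry@2 = +5447.9222 N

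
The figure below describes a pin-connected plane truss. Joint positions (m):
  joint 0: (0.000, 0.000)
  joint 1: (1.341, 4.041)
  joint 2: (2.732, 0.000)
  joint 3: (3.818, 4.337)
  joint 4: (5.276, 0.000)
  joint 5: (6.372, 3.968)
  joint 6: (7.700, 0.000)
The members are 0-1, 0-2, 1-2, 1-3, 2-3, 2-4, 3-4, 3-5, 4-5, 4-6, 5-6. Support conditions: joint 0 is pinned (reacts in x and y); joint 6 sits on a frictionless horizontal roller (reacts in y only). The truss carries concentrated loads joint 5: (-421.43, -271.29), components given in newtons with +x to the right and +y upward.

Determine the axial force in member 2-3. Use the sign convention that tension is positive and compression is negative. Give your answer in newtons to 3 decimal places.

-250.996

N=7 nodes, M=11 members, R=3 reactions → 2N=14, M+R=14
member 0 (0-1): L=4.2577, (cx,cy)=(0.3150,0.9491)
member 1 (0-2): L=2.7320, (cx,cy)=(1.0000,0.0000)
member 2 (1-2): L=4.2737, (cx,cy)=(0.3255,-0.9455)
member 3 (1-3): L=2.4946, (cx,cy)=(0.9929,0.1187)
member 4 (2-3): L=4.4709, (cx,cy)=(0.2429,0.9701)
member 5 (2-4): L=2.5440, (cx,cy)=(1.0000,0.0000)
member 6 (3-4): L=4.5755, (cx,cy)=(0.3187,-0.9479)
member 7 (3-5): L=2.5805, (cx,cy)=(0.9897,-0.1430)
member 8 (4-5): L=4.1166, (cx,cy)=(0.2662,0.9639)
member 9 (4-6): L=2.4240, (cx,cy)=(1.0000,0.0000)
member 10 (5-6): L=4.1843, (cx,cy)=(0.3174,-0.9483)
solve A·x = −loads:
  F[0-1] = -278.1167 N (compression)
  F[0-2] = -333.8346 N (compression)
  F[1-2] = +257.5001 N (tension)
  F[1-3] = -172.6257 N (compression)
  F[2-3] = -250.9963 N (compression)
  F[2-4] = -189.0558 N (compression)
  F[3-4] = +329.9228 N (tension)
  F[3-5] = -341.0094 N (compression)
  F[4-5] = -324.4344 N (compression)
  F[4-6] = +2.4525 N (tension)
  F[5-6] = -7.7275 N (compression)
  Rx@0 = +421.4300 N
  Ry@0 = +263.9620 N
  Ry@6 = +7.3280 N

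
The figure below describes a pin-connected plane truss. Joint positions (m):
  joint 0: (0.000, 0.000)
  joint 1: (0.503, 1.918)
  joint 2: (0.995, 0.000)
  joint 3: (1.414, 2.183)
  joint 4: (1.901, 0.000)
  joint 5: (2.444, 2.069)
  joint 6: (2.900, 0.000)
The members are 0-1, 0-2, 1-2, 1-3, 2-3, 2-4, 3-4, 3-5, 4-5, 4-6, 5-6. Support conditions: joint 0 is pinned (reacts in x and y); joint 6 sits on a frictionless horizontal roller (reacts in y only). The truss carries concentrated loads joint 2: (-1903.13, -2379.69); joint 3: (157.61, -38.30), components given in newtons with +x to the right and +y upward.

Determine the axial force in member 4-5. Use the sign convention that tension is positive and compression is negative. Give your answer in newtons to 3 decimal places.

934.887

N=7 nodes, M=11 members, R=3 reactions → 2N=14, M+R=14
member 0 (0-1): L=1.9829, (cx,cy)=(0.2537,0.9673)
member 1 (0-2): L=0.9950, (cx,cy)=(1.0000,0.0000)
member 2 (1-2): L=1.9801, (cx,cy)=(0.2485,-0.9686)
member 3 (1-3): L=0.9488, (cx,cy)=(0.9602,0.2793)
member 4 (2-3): L=2.2228, (cx,cy)=(0.1885,0.9821)
member 5 (2-4): L=0.9060, (cx,cy)=(1.0000,0.0000)
member 6 (3-4): L=2.2367, (cx,cy)=(0.2177,-0.9760)
member 7 (3-5): L=1.0363, (cx,cy)=(0.9939,-0.1100)
member 8 (4-5): L=2.1391, (cx,cy)=(0.2538,0.9672)
member 9 (4-6): L=0.9990, (cx,cy)=(1.0000,0.0000)
member 10 (5-6): L=2.1187, (cx,cy)=(0.2152,-0.9766)
solve A·x = −loads:
  F[0-1] = -1513.7070 N (compression)
  F[0-2] = -1361.5319 N (compression)
  F[1-2] = +1299.3308 N (tension)
  F[1-3] = -736.1340 N (compression)
  F[2-3] = +1141.5717 N (tension)
  F[2-4] = +649.2633 N (tension)
  F[3-4] = -926.4924 N (compression)
  F[3-5] = -450.2662 N (compression)
  F[4-5] = +934.8871 N (tension)
  F[4-6] = +210.2133 N (tension)
  F[5-6] = -976.6871 N (compression)
  Rx@0 = +1745.5200 N
  Ry@0 = +1464.1933 N
  Ry@6 = +953.7967 N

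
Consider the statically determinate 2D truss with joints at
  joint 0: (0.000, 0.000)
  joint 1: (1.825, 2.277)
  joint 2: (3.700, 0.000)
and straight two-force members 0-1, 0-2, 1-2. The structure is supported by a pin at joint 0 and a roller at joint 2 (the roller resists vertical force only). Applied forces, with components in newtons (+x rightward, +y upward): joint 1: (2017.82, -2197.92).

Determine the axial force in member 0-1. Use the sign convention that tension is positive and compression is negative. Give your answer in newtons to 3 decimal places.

163.997

N=3 nodes, M=3 members, R=3 reactions → 2N=6, M+R=6
member 0 (0-1): L=2.9181, (cx,cy)=(0.6254,0.7803)
member 1 (0-2): L=3.7000, (cx,cy)=(1.0000,0.0000)
member 2 (1-2): L=2.9496, (cx,cy)=(0.6357,-0.7720)
solve A·x = −loads:
  F[0-1] = +163.9965 N (tension)
  F[0-2] = +1915.2557 N (tension)
  F[1-2] = -3012.9641 N (compression)
  Rx@0 = -2017.8200 N
  Ry@0 = -127.9665 N
  Ry@2 = +2325.8865 N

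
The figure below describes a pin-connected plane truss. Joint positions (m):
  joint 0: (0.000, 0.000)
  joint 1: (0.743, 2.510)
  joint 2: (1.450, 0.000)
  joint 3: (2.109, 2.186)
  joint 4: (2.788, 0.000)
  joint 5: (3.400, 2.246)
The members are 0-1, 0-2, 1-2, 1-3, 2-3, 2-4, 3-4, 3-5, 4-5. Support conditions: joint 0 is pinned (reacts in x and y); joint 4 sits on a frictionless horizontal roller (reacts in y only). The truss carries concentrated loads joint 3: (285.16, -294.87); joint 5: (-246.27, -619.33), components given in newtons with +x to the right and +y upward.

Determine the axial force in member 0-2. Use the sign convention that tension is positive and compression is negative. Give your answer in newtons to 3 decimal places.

12.447

N=6 nodes, M=9 members, R=3 reactions → 2N=12, M+R=12
member 0 (0-1): L=2.6177, (cx,cy)=(0.2838,0.9589)
member 1 (0-2): L=1.4500, (cx,cy)=(1.0000,0.0000)
member 2 (1-2): L=2.6077, (cx,cy)=(0.2711,-0.9625)
member 3 (1-3): L=1.4039, (cx,cy)=(0.9730,-0.2308)
member 4 (2-3): L=2.2832, (cx,cy)=(0.2886,0.9574)
member 5 (2-4): L=1.3380, (cx,cy)=(1.0000,0.0000)
member 6 (3-4): L=2.2890, (cx,cy)=(0.2966,-0.9550)
member 7 (3-5): L=1.2924, (cx,cy)=(0.9989,0.0464)
member 8 (4-5): L=2.3279, (cx,cy)=(0.2629,0.9648)
solve A·x = −loads:
  F[0-1] = +93.1611 N (tension)
  F[0-2] = +12.4471 N (tension)
  F[1-2] = -106.4323 N (compression)
  F[1-3] = +56.8334 N (tension)
  F[2-3] = +106.9998 N (tension)
  F[2-4] = -47.2929 N (compression)
  F[3-4] = -406.1272 N (compression)
  F[3-5] = -78.5912 N (compression)
  F[4-5] = -638.1286 N (compression)
  Rx@0 = -38.8900 N
  Ry@0 = -89.3295 N
  Ry@4 = +1003.5295 N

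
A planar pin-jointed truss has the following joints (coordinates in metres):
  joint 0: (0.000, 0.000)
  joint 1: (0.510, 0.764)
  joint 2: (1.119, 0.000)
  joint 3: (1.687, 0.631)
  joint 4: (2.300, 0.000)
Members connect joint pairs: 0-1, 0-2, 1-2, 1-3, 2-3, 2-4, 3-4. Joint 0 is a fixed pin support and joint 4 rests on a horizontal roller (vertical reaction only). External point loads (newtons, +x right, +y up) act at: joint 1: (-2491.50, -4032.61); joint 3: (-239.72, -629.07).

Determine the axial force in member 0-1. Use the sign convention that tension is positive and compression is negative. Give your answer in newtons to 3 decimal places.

-5049.158

N=5 nodes, M=7 members, R=3 reactions → 2N=10, M+R=10
member 0 (0-1): L=0.9186, (cx,cy)=(0.5552,0.8317)
member 1 (0-2): L=1.1190, (cx,cy)=(1.0000,0.0000)
member 2 (1-2): L=0.9770, (cx,cy)=(0.6233,-0.7820)
member 3 (1-3): L=1.1845, (cx,cy)=(0.9937,-0.1123)
member 4 (2-3): L=0.8490, (cx,cy)=(0.6690,0.7432)
member 5 (2-4): L=1.1810, (cx,cy)=(1.0000,0.0000)
member 6 (3-4): L=0.8797, (cx,cy)=(0.6968,-0.7173)
solve A·x = −loads:
  F[0-1] = -5049.1580 N (compression)
  F[0-2] = +72.0854 N (tension)
  F[1-2] = +284.0144 N (tension)
  F[1-3] = -491.9485 N (compression)
  F[2-3] = -298.8145 N (compression)
  F[2-4] = +449.0333 N (tension)
  F[3-4] = -644.4199 N (compression)
  Rx@0 = +2731.2200 N
  Ry@0 = +4199.4614 N
  Ry@4 = +462.2186 N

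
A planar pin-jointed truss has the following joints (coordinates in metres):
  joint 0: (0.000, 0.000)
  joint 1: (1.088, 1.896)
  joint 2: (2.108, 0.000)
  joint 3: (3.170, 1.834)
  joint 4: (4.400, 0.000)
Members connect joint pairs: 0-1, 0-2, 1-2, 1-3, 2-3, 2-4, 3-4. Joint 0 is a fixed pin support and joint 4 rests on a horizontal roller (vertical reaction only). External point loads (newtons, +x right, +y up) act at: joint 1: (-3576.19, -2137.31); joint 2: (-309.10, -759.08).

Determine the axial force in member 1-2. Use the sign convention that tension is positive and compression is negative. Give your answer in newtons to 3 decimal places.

N=5 nodes, M=7 members, R=3 reactions → 2N=10, M+R=10
member 0 (0-1): L=2.1860, (cx,cy)=(0.4977,0.8673)
member 1 (0-2): L=2.1080, (cx,cy)=(1.0000,0.0000)
member 2 (1-2): L=2.1530, (cx,cy)=(0.4738,-0.8807)
member 3 (1-3): L=2.0829, (cx,cy)=(0.9996,-0.0298)
member 4 (2-3): L=2.1193, (cx,cy)=(0.5011,0.8654)
member 5 (2-4): L=2.2920, (cx,cy)=(1.0000,0.0000)
member 6 (3-4): L=2.2083, (cx,cy)=(0.5570,-0.8305)
solve A·x = −loads:
  F[0-1] = -4087.4771 N (compression)
  F[0-2] = -1850.8930 N (compression)
  F[1-2] = +1571.7800 N (tension)
  F[1-3] = +797.4882 N (tension)
  F[2-3] = -722.3483 N (compression)
  F[2-4] = -435.1584 N (compression)
  F[3-4] = +781.2579 N (tension)
  Rx@0 = +3885.2900 N
  Ry@0 = +3545.2360 N
  Ry@4 = -648.8460 N

1571.780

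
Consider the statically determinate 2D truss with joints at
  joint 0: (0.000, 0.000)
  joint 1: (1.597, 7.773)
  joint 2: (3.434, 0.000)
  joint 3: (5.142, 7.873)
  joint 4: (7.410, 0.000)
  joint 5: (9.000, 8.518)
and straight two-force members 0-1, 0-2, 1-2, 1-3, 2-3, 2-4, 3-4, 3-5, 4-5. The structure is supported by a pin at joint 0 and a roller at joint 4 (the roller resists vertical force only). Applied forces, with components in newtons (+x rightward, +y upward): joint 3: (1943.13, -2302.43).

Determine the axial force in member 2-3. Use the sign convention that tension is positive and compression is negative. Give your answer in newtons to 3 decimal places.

1374.238

N=6 nodes, M=9 members, R=3 reactions → 2N=12, M+R=12
member 0 (0-1): L=7.9354, (cx,cy)=(0.2013,0.9795)
member 1 (0-2): L=3.4340, (cx,cy)=(1.0000,0.0000)
member 2 (1-2): L=7.9871, (cx,cy)=(0.2300,-0.9732)
member 3 (1-3): L=3.5464, (cx,cy)=(0.9996,0.0282)
member 4 (2-3): L=8.0561, (cx,cy)=(0.2120,0.9773)
member 5 (2-4): L=3.9760, (cx,cy)=(1.0000,0.0000)
member 6 (3-4): L=8.1932, (cx,cy)=(0.2768,-0.9609)
member 7 (3-5): L=3.9115, (cx,cy)=(0.9863,0.1649)
member 8 (4-5): L=8.6651, (cx,cy)=(0.1835,0.9830)
solve A·x = −loads:
  F[0-1] = +1388.2352 N (tension)
  F[0-2] = +1663.7461 N (tension)
  F[1-2] = -1379.9924 N (compression)
  F[1-3] = +597.0130 N (tension)
  F[2-3] = +1374.2377 N (tension)
  F[2-4] = +1054.9992 N (tension)
  F[3-4] = -3811.1917 N (compression)
  F[3-5] = +0.0000 N (tension)
  F[4-5] = -0.0000 N (compression)
  Rx@0 = -1943.1300 N
  Ry@0 = -1359.8315 N
  Ry@4 = +3662.2615 N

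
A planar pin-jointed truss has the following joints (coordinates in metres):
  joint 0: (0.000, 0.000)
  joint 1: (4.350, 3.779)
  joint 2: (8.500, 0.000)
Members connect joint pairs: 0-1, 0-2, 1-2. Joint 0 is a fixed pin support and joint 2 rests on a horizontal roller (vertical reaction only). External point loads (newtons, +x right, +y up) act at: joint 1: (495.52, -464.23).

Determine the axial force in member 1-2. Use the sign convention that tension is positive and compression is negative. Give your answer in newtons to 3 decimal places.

N=3 nodes, M=3 members, R=3 reactions → 2N=6, M+R=6
member 0 (0-1): L=5.7622, (cx,cy)=(0.7549,0.6558)
member 1 (0-2): L=8.5000, (cx,cy)=(1.0000,0.0000)
member 2 (1-2): L=5.6128, (cx,cy)=(0.7394,-0.6733)
solve A·x = −loads:
  F[0-1] = -9.6842 N (compression)
  F[0-2] = +502.8307 N (tension)
  F[1-2] = -680.0675 N (compression)
  Rx@0 = -495.5200 N
  Ry@0 = +6.3511 N
  Ry@2 = +457.8789 N

-680.068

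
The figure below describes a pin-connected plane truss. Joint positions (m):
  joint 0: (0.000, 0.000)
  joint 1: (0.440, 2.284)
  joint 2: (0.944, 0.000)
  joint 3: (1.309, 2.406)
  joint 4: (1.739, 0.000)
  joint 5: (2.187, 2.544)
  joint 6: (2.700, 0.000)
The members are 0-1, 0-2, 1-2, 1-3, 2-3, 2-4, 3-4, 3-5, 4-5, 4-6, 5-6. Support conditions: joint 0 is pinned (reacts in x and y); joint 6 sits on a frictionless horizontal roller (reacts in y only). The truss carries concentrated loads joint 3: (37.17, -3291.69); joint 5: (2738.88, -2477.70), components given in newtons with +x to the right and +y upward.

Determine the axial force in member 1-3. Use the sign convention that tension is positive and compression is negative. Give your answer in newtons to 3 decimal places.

181.022

N=7 nodes, M=11 members, R=3 reactions → 2N=14, M+R=14
member 0 (0-1): L=2.3260, (cx,cy)=(0.1892,0.9819)
member 1 (0-2): L=0.9440, (cx,cy)=(1.0000,0.0000)
member 2 (1-2): L=2.3389, (cx,cy)=(0.2155,-0.9765)
member 3 (1-3): L=0.8775, (cx,cy)=(0.9903,0.1390)
member 4 (2-3): L=2.4335, (cx,cy)=(0.1500,0.9887)
member 5 (2-4): L=0.7950, (cx,cy)=(1.0000,0.0000)
member 6 (3-4): L=2.4441, (cx,cy)=(0.1759,-0.9844)
member 7 (3-5): L=0.8888, (cx,cy)=(0.9879,0.1553)
member 8 (4-5): L=2.5831, (cx,cy)=(0.1734,0.9848)
member 9 (4-6): L=0.9610, (cx,cy)=(1.0000,0.0000)
member 10 (5-6): L=2.5952, (cx,cy)=(0.1977,-0.9803)
solve A·x = −loads:
  F[0-1] = +455.3852 N (tension)
  F[0-2] = +2689.9065 N (tension)
  F[1-2] = -432.1483 N (compression)
  F[1-3] = +181.0215 N (tension)
  F[2-3] = +426.8246 N (tension)
  F[2-4] = +2532.7679 N (tension)
  F[3-4] = -3662.3102 N (compression)
  F[3-5] = +860.8710 N (tension)
  F[4-5] = +3660.6607 N (tension)
  F[4-6] = +1253.5738 N (tension)
  F[5-6] = -6341.6861 N (compression)
  Rx@0 = -2776.0500 N
  Ry@0 = -447.1633 N
  Ry@6 = +6216.5533 N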